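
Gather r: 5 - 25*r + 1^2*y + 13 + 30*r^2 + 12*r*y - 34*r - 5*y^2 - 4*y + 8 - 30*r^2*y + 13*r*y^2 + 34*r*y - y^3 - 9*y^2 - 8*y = r^2*(30 - 30*y) + r*(13*y^2 + 46*y - 59) - y^3 - 14*y^2 - 11*y + 26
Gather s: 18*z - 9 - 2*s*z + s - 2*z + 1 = s*(1 - 2*z) + 16*z - 8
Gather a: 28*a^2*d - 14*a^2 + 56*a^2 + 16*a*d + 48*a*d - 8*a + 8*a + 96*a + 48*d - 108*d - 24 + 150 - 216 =a^2*(28*d + 42) + a*(64*d + 96) - 60*d - 90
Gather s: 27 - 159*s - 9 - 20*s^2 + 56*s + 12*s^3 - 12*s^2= 12*s^3 - 32*s^2 - 103*s + 18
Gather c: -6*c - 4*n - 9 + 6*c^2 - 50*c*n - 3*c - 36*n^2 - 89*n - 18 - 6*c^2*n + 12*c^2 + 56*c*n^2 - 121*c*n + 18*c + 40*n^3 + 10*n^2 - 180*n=c^2*(18 - 6*n) + c*(56*n^2 - 171*n + 9) + 40*n^3 - 26*n^2 - 273*n - 27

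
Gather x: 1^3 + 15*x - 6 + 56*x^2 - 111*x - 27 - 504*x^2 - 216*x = -448*x^2 - 312*x - 32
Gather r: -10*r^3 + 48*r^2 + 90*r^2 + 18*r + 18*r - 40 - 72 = -10*r^3 + 138*r^2 + 36*r - 112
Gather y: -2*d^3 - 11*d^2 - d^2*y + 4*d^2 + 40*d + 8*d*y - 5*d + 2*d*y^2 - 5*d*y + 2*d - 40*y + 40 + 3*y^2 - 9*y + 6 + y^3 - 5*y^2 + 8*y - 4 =-2*d^3 - 7*d^2 + 37*d + y^3 + y^2*(2*d - 2) + y*(-d^2 + 3*d - 41) + 42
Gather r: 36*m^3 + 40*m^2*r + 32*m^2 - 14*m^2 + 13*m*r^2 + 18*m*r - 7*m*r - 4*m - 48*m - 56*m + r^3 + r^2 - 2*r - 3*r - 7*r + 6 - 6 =36*m^3 + 18*m^2 - 108*m + r^3 + r^2*(13*m + 1) + r*(40*m^2 + 11*m - 12)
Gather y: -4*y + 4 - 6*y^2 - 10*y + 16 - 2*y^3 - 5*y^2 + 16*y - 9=-2*y^3 - 11*y^2 + 2*y + 11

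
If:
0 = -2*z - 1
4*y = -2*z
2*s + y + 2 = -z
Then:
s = -7/8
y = 1/4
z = -1/2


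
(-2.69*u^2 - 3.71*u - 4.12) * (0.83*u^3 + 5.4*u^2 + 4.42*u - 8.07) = -2.2327*u^5 - 17.6053*u^4 - 35.3434*u^3 - 16.9379*u^2 + 11.7293*u + 33.2484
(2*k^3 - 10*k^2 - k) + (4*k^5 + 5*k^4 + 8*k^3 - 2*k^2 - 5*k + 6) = 4*k^5 + 5*k^4 + 10*k^3 - 12*k^2 - 6*k + 6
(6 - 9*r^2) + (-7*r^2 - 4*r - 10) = -16*r^2 - 4*r - 4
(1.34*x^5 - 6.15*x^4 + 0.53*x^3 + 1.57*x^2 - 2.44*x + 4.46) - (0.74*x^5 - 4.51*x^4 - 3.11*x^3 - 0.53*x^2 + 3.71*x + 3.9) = 0.6*x^5 - 1.64*x^4 + 3.64*x^3 + 2.1*x^2 - 6.15*x + 0.56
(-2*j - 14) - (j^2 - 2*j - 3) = -j^2 - 11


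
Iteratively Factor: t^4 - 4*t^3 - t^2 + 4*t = (t)*(t^3 - 4*t^2 - t + 4) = t*(t + 1)*(t^2 - 5*t + 4) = t*(t - 4)*(t + 1)*(t - 1)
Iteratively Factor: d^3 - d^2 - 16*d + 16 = (d + 4)*(d^2 - 5*d + 4) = (d - 4)*(d + 4)*(d - 1)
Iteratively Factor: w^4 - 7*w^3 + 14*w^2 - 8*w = (w - 4)*(w^3 - 3*w^2 + 2*w) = (w - 4)*(w - 2)*(w^2 - w) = w*(w - 4)*(w - 2)*(w - 1)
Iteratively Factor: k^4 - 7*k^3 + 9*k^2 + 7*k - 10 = (k + 1)*(k^3 - 8*k^2 + 17*k - 10) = (k - 5)*(k + 1)*(k^2 - 3*k + 2) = (k - 5)*(k - 1)*(k + 1)*(k - 2)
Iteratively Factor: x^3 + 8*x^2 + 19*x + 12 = (x + 4)*(x^2 + 4*x + 3) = (x + 3)*(x + 4)*(x + 1)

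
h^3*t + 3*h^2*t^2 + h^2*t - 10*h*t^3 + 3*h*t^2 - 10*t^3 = (h - 2*t)*(h + 5*t)*(h*t + t)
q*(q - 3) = q^2 - 3*q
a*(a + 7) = a^2 + 7*a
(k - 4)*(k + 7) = k^2 + 3*k - 28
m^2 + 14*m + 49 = (m + 7)^2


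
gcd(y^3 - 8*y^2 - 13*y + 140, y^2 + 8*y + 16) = y + 4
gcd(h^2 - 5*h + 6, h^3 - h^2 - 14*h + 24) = h^2 - 5*h + 6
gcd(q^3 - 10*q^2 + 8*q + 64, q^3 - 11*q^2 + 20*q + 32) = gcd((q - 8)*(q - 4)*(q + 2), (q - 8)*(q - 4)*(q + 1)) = q^2 - 12*q + 32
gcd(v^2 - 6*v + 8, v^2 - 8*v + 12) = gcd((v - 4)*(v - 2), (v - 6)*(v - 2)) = v - 2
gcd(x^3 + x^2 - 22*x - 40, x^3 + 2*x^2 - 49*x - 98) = x + 2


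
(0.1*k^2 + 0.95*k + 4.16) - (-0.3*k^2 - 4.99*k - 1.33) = 0.4*k^2 + 5.94*k + 5.49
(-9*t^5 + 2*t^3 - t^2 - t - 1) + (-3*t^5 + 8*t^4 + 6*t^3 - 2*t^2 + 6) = -12*t^5 + 8*t^4 + 8*t^3 - 3*t^2 - t + 5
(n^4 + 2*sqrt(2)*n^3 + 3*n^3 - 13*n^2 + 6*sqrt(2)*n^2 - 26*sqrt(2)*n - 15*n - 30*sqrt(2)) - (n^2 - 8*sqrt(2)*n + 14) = n^4 + 2*sqrt(2)*n^3 + 3*n^3 - 14*n^2 + 6*sqrt(2)*n^2 - 18*sqrt(2)*n - 15*n - 30*sqrt(2) - 14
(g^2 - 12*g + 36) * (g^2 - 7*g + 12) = g^4 - 19*g^3 + 132*g^2 - 396*g + 432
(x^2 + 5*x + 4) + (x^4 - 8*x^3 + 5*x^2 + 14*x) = x^4 - 8*x^3 + 6*x^2 + 19*x + 4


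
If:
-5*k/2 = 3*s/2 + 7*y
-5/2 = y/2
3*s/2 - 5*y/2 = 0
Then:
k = 19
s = -25/3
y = -5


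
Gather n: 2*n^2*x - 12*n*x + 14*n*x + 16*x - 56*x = 2*n^2*x + 2*n*x - 40*x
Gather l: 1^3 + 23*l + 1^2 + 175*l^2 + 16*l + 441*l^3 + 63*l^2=441*l^3 + 238*l^2 + 39*l + 2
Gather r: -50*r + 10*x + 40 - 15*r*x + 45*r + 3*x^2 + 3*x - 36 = r*(-15*x - 5) + 3*x^2 + 13*x + 4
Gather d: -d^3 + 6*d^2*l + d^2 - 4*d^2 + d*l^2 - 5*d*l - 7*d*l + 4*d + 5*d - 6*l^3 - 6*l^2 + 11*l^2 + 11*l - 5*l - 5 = -d^3 + d^2*(6*l - 3) + d*(l^2 - 12*l + 9) - 6*l^3 + 5*l^2 + 6*l - 5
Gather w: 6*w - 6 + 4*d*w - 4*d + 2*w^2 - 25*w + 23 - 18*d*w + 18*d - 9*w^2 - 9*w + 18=14*d - 7*w^2 + w*(-14*d - 28) + 35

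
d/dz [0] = 0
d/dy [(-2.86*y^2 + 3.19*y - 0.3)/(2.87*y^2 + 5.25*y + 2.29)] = (-24.1703*y^2 - 11.3768*y + 8.8801)/(8.2369*y^4 + 30.135*y^3 + 40.7071*y^2 + 24.045*y + 5.2441)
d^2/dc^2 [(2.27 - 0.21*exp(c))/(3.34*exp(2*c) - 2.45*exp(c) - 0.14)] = (-2.342676*exp(4*c) + 99.574418*exp(3*c) - 56.315406*exp(2*c) + 17.943513*exp(c) - 0.782726)*exp(c)/(37.259704*exp(6*c) - 81.99366*exp(5*c) + 55.459698*exp(4*c) - 7.832405*exp(3*c) - 2.324658*exp(2*c) - 0.14406*exp(c) - 0.002744)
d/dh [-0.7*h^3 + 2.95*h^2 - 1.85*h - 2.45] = -2.1*h^2 + 5.9*h - 1.85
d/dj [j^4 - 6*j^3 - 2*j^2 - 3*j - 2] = 4*j^3 - 18*j^2 - 4*j - 3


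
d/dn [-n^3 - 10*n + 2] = -3*n^2 - 10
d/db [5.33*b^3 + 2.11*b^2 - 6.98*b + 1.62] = 15.99*b^2 + 4.22*b - 6.98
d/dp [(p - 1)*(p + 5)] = 2*p + 4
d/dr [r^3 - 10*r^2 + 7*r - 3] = 3*r^2 - 20*r + 7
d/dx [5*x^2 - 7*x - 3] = 10*x - 7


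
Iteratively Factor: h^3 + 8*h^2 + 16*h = (h + 4)*(h^2 + 4*h) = (h + 4)^2*(h)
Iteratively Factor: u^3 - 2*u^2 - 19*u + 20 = (u + 4)*(u^2 - 6*u + 5) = (u - 1)*(u + 4)*(u - 5)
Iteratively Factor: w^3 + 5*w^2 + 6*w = (w + 3)*(w^2 + 2*w) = (w + 2)*(w + 3)*(w)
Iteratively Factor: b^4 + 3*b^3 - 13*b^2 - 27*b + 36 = (b - 1)*(b^3 + 4*b^2 - 9*b - 36) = (b - 3)*(b - 1)*(b^2 + 7*b + 12) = (b - 3)*(b - 1)*(b + 4)*(b + 3)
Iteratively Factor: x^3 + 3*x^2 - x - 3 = (x + 1)*(x^2 + 2*x - 3) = (x + 1)*(x + 3)*(x - 1)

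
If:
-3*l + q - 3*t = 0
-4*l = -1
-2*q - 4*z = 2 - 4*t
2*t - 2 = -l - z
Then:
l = 1/4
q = 6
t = 7/4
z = -7/4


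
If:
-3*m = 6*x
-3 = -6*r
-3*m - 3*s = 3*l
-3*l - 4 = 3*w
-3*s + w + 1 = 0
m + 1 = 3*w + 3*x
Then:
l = -95/24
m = 11/4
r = 1/2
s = 29/24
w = 21/8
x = -11/8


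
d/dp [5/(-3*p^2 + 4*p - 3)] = 10*(3*p - 2)/(3*p^2 - 4*p + 3)^2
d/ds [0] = 0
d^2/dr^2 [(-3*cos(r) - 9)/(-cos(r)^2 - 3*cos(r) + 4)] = 3*(-9*(1 - cos(2*r))^2*cos(r) - 9*(1 - cos(2*r))^2 - 41*cos(r) - 174*cos(2*r) - 57*cos(3*r) + 2*cos(5*r) + 270)/(4*(cos(r) - 1)^3*(cos(r) + 4)^3)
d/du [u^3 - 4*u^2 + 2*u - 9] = 3*u^2 - 8*u + 2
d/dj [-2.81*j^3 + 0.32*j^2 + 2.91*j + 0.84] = -8.43*j^2 + 0.64*j + 2.91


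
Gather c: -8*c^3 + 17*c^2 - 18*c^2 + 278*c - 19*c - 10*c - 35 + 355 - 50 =-8*c^3 - c^2 + 249*c + 270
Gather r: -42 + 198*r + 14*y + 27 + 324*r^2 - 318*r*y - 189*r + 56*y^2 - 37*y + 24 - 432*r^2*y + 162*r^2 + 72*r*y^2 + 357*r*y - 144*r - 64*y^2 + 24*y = r^2*(486 - 432*y) + r*(72*y^2 + 39*y - 135) - 8*y^2 + y + 9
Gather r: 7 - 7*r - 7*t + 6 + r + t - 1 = -6*r - 6*t + 12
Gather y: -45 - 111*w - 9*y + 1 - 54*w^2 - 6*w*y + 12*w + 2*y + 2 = -54*w^2 - 99*w + y*(-6*w - 7) - 42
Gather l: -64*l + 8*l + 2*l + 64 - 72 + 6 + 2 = -54*l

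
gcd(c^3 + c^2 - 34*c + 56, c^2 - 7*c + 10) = c - 2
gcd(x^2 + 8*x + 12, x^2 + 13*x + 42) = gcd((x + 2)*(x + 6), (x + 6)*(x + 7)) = x + 6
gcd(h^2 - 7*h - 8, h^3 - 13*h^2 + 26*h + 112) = h - 8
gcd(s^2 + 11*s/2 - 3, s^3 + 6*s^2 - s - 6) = s + 6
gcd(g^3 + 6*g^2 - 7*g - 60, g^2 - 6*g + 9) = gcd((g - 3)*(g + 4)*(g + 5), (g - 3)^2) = g - 3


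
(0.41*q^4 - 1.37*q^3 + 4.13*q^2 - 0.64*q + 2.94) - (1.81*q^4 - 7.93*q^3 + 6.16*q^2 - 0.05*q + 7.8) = -1.4*q^4 + 6.56*q^3 - 2.03*q^2 - 0.59*q - 4.86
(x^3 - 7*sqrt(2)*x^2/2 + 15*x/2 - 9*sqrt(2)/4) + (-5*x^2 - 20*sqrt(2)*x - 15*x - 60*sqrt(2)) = x^3 - 5*x^2 - 7*sqrt(2)*x^2/2 - 20*sqrt(2)*x - 15*x/2 - 249*sqrt(2)/4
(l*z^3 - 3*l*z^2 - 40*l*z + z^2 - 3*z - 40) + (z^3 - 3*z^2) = l*z^3 - 3*l*z^2 - 40*l*z + z^3 - 2*z^2 - 3*z - 40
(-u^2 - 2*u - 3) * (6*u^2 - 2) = -6*u^4 - 12*u^3 - 16*u^2 + 4*u + 6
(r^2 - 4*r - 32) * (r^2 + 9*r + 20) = r^4 + 5*r^3 - 48*r^2 - 368*r - 640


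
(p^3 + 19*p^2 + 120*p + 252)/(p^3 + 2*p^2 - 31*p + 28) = (p^2 + 12*p + 36)/(p^2 - 5*p + 4)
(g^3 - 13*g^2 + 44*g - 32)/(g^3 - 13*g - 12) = (g^2 - 9*g + 8)/(g^2 + 4*g + 3)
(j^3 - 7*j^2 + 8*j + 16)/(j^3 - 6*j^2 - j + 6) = (j^2 - 8*j + 16)/(j^2 - 7*j + 6)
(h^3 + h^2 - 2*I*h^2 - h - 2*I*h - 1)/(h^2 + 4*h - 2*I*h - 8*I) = (h^3 + h^2*(1 - 2*I) - h*(1 + 2*I) - 1)/(h^2 + 2*h*(2 - I) - 8*I)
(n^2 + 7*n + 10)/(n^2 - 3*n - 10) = (n + 5)/(n - 5)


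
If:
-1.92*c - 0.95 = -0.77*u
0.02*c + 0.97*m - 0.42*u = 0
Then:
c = 0.401041666666667*u - 0.494791666666667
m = 0.424720790378007*u + 0.0102018900343643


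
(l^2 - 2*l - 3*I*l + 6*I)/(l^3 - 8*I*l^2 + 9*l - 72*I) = (l - 2)/(l^2 - 5*I*l + 24)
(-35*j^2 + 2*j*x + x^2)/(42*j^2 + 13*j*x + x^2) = (-5*j + x)/(6*j + x)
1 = 1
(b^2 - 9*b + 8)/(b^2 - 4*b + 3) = (b - 8)/(b - 3)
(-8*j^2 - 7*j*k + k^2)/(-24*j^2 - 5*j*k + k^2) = (j + k)/(3*j + k)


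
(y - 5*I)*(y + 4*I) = y^2 - I*y + 20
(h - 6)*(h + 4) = h^2 - 2*h - 24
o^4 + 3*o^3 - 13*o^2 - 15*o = o*(o - 3)*(o + 1)*(o + 5)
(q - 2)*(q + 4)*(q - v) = q^3 - q^2*v + 2*q^2 - 2*q*v - 8*q + 8*v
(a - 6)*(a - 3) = a^2 - 9*a + 18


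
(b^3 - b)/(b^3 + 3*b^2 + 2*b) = (b - 1)/(b + 2)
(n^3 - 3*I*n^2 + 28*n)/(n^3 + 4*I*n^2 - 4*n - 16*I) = n*(n - 7*I)/(n^2 - 4)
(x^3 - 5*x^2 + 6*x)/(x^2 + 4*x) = (x^2 - 5*x + 6)/(x + 4)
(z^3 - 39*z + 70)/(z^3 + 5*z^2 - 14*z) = (z - 5)/z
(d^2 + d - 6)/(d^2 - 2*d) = (d + 3)/d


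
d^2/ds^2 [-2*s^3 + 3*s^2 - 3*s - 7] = 6 - 12*s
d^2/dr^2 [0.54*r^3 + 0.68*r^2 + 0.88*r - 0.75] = 3.24*r + 1.36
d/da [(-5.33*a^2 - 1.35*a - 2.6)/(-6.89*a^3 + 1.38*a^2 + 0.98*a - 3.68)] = (-36.7237*a^4 - 18.603*a^3 - 57.1024*a^2 + 46.4048*a + 7.516)/(47.4721*a^6 - 19.0164*a^5 - 11.6*a^4 + 53.4152*a^3 - 9.1964*a^2 - 7.2128*a + 13.5424)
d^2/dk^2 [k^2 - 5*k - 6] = 2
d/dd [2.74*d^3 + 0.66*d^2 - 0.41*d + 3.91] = 8.22*d^2 + 1.32*d - 0.41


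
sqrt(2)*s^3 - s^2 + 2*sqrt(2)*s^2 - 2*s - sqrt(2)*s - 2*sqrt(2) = (s + 2)*(s - sqrt(2))*(sqrt(2)*s + 1)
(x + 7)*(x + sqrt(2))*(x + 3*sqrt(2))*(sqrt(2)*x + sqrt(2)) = sqrt(2)*x^4 + 8*x^3 + 8*sqrt(2)*x^3 + 13*sqrt(2)*x^2 + 64*x^2 + 56*x + 48*sqrt(2)*x + 42*sqrt(2)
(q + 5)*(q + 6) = q^2 + 11*q + 30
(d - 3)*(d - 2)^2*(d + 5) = d^4 - 2*d^3 - 19*d^2 + 68*d - 60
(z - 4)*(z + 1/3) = z^2 - 11*z/3 - 4/3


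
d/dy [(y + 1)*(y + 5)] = 2*y + 6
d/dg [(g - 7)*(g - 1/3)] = 2*g - 22/3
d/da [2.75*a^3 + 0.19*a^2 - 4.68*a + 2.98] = 8.25*a^2 + 0.38*a - 4.68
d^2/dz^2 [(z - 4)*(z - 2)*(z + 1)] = 6*z - 10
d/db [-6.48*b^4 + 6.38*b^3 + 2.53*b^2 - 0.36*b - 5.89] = -25.92*b^3 + 19.14*b^2 + 5.06*b - 0.36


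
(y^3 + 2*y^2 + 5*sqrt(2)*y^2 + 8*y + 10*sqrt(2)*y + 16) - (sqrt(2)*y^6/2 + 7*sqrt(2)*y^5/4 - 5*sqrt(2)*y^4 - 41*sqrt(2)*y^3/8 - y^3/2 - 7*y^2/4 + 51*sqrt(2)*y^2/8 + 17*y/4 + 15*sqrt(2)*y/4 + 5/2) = -sqrt(2)*y^6/2 - 7*sqrt(2)*y^5/4 + 5*sqrt(2)*y^4 + 3*y^3/2 + 41*sqrt(2)*y^3/8 - 11*sqrt(2)*y^2/8 + 15*y^2/4 + 15*y/4 + 25*sqrt(2)*y/4 + 27/2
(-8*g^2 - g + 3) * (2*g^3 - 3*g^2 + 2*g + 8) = -16*g^5 + 22*g^4 - 7*g^3 - 75*g^2 - 2*g + 24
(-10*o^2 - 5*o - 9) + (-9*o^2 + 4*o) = -19*o^2 - o - 9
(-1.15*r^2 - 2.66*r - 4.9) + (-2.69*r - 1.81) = -1.15*r^2 - 5.35*r - 6.71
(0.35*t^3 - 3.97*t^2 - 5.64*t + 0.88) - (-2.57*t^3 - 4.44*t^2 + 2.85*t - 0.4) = 2.92*t^3 + 0.47*t^2 - 8.49*t + 1.28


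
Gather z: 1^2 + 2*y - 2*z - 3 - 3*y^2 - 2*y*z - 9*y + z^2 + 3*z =-3*y^2 - 7*y + z^2 + z*(1 - 2*y) - 2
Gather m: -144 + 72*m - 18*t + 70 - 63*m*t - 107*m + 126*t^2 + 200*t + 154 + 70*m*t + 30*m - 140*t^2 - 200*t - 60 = m*(7*t - 5) - 14*t^2 - 18*t + 20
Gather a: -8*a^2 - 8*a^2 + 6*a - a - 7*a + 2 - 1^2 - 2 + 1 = -16*a^2 - 2*a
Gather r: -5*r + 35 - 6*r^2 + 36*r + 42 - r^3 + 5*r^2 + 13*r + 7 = -r^3 - r^2 + 44*r + 84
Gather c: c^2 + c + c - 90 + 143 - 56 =c^2 + 2*c - 3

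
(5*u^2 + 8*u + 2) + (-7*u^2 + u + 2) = -2*u^2 + 9*u + 4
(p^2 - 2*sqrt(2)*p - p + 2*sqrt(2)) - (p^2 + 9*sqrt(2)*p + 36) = -11*sqrt(2)*p - p - 36 + 2*sqrt(2)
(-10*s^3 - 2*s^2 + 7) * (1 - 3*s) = 30*s^4 - 4*s^3 - 2*s^2 - 21*s + 7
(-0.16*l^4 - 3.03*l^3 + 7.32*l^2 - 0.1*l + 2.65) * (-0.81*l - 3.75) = 0.1296*l^5 + 3.0543*l^4 + 5.4333*l^3 - 27.369*l^2 - 1.7715*l - 9.9375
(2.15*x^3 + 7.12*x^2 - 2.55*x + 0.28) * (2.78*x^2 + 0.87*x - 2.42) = 5.977*x^5 + 21.6641*x^4 - 6.0976*x^3 - 18.6705*x^2 + 6.4146*x - 0.6776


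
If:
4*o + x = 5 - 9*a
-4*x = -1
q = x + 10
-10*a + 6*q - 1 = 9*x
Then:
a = 233/40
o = -1907/160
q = 41/4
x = 1/4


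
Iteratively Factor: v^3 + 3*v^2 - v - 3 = (v + 1)*(v^2 + 2*v - 3) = (v + 1)*(v + 3)*(v - 1)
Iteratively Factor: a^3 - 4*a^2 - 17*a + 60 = (a + 4)*(a^2 - 8*a + 15) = (a - 3)*(a + 4)*(a - 5)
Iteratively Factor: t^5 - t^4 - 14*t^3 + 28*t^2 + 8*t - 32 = (t + 4)*(t^4 - 5*t^3 + 6*t^2 + 4*t - 8) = (t - 2)*(t + 4)*(t^3 - 3*t^2 + 4) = (t - 2)^2*(t + 4)*(t^2 - t - 2) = (t - 2)^2*(t + 1)*(t + 4)*(t - 2)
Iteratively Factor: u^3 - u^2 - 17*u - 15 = (u - 5)*(u^2 + 4*u + 3) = (u - 5)*(u + 1)*(u + 3)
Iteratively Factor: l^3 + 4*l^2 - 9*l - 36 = (l - 3)*(l^2 + 7*l + 12) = (l - 3)*(l + 3)*(l + 4)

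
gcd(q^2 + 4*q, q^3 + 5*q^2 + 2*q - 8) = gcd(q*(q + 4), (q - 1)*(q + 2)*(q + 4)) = q + 4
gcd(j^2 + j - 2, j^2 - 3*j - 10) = j + 2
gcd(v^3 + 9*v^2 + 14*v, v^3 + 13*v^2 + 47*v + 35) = v + 7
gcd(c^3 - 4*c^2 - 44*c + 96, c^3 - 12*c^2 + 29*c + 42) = 1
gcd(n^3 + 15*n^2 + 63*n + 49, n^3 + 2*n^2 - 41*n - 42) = n^2 + 8*n + 7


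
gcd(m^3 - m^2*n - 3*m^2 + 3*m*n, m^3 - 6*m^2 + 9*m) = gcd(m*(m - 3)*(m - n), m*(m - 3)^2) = m^2 - 3*m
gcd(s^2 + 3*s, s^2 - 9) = s + 3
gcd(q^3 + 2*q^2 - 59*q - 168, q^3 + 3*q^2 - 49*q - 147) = q^2 + 10*q + 21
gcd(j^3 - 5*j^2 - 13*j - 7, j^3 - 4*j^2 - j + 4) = j + 1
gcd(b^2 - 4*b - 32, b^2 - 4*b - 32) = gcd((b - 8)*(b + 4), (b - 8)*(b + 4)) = b^2 - 4*b - 32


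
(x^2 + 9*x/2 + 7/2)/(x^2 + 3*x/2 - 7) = (x + 1)/(x - 2)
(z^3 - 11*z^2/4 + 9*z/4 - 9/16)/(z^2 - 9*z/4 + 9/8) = z - 1/2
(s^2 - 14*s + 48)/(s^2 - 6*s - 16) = (s - 6)/(s + 2)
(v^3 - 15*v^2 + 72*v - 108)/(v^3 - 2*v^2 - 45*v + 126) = (v - 6)/(v + 7)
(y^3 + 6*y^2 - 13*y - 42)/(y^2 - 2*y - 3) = (y^2 + 9*y + 14)/(y + 1)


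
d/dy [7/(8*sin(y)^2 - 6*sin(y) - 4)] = 7*(3 - 8*sin(y))*cos(y)/(2*(3*sin(y) + 2*cos(2*y))^2)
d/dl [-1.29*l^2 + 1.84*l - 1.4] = 1.84 - 2.58*l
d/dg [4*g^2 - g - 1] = 8*g - 1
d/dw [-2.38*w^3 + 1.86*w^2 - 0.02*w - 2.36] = -7.14*w^2 + 3.72*w - 0.02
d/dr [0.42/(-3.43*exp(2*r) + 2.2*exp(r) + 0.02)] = (2.8812*exp(r) - 0.924)*exp(r)/(-3.43*exp(2*r) + 2.2*exp(r) + 0.02)^2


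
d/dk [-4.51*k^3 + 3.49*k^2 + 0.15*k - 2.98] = -13.53*k^2 + 6.98*k + 0.15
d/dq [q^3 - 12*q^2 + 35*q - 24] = 3*q^2 - 24*q + 35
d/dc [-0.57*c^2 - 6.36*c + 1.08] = -1.14*c - 6.36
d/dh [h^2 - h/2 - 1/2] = 2*h - 1/2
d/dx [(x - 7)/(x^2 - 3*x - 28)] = -1/(x^2 + 8*x + 16)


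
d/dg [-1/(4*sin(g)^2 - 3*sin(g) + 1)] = (8*sin(g) - 3)*cos(g)/(4*sin(g)^2 - 3*sin(g) + 1)^2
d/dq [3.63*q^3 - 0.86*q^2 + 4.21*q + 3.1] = 10.89*q^2 - 1.72*q + 4.21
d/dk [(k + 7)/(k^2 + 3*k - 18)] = (k^2 + 3*k - (k + 7)*(2*k + 3) - 18)/(k^2 + 3*k - 18)^2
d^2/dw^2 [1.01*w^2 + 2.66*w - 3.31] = 2.02000000000000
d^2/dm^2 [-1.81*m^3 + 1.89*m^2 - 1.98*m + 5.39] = 3.78 - 10.86*m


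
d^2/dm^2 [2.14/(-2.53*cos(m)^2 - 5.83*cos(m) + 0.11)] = (54.791704*(1 - cos(m)^2)^2 + 94.694358*cos(m)^3 + 102.514346*cos(m)^2 - 188.016334*cos(m) - 201.45532)/(2.53*cos(m)^2 + 5.83*cos(m) - 0.11)^3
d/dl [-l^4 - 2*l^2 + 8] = 4*l*(-l^2 - 1)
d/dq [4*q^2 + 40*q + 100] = 8*q + 40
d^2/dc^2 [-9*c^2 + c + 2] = -18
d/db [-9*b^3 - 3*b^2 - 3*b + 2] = -27*b^2 - 6*b - 3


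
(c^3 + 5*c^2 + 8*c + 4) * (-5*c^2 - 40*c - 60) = -5*c^5 - 65*c^4 - 300*c^3 - 640*c^2 - 640*c - 240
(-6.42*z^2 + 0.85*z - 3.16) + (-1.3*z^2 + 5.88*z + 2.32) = -7.72*z^2 + 6.73*z - 0.84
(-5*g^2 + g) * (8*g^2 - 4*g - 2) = -40*g^4 + 28*g^3 + 6*g^2 - 2*g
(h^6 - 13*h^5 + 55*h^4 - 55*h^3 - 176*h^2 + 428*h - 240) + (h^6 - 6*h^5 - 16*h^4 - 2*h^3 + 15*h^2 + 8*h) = 2*h^6 - 19*h^5 + 39*h^4 - 57*h^3 - 161*h^2 + 436*h - 240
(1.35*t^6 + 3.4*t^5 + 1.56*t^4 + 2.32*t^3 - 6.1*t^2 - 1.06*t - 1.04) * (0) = 0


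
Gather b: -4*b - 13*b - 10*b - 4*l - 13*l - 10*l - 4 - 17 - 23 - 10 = -27*b - 27*l - 54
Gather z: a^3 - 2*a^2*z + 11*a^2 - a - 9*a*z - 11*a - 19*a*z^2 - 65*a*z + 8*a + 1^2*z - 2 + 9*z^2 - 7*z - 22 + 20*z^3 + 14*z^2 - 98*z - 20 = a^3 + 11*a^2 - 4*a + 20*z^3 + z^2*(23 - 19*a) + z*(-2*a^2 - 74*a - 104) - 44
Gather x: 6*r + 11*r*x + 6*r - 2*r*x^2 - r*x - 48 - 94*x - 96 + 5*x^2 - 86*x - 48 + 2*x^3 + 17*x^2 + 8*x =12*r + 2*x^3 + x^2*(22 - 2*r) + x*(10*r - 172) - 192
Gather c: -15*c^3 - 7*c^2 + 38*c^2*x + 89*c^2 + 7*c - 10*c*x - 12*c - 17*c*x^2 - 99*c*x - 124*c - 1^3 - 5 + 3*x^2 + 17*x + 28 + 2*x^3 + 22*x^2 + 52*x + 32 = -15*c^3 + c^2*(38*x + 82) + c*(-17*x^2 - 109*x - 129) + 2*x^3 + 25*x^2 + 69*x + 54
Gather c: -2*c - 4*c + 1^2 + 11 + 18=30 - 6*c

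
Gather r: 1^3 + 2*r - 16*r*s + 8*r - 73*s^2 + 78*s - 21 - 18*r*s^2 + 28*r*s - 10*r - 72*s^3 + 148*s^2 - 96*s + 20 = r*(-18*s^2 + 12*s) - 72*s^3 + 75*s^2 - 18*s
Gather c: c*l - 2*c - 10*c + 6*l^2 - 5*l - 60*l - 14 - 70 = c*(l - 12) + 6*l^2 - 65*l - 84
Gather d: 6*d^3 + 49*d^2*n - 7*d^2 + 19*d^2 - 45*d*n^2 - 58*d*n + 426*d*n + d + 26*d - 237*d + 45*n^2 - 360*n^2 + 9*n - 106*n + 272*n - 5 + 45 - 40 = 6*d^3 + d^2*(49*n + 12) + d*(-45*n^2 + 368*n - 210) - 315*n^2 + 175*n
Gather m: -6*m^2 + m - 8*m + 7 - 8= -6*m^2 - 7*m - 1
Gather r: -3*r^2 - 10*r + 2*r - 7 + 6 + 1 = -3*r^2 - 8*r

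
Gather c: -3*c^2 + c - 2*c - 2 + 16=-3*c^2 - c + 14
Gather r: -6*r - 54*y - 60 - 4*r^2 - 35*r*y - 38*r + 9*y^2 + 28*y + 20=-4*r^2 + r*(-35*y - 44) + 9*y^2 - 26*y - 40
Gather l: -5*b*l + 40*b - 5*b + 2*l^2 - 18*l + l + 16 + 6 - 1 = 35*b + 2*l^2 + l*(-5*b - 17) + 21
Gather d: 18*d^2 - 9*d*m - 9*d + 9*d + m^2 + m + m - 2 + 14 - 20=18*d^2 - 9*d*m + m^2 + 2*m - 8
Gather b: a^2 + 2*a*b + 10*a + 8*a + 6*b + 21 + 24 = a^2 + 18*a + b*(2*a + 6) + 45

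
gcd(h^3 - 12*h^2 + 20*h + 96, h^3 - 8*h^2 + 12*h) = h - 6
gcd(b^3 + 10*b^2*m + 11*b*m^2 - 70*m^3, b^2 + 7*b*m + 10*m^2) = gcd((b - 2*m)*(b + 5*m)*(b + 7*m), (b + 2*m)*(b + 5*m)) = b + 5*m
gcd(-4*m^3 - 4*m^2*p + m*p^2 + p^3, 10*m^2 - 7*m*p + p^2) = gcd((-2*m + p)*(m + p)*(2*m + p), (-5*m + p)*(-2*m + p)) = -2*m + p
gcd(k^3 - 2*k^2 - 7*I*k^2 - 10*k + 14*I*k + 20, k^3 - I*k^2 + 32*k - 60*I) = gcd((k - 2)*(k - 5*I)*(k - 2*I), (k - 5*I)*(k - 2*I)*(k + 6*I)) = k^2 - 7*I*k - 10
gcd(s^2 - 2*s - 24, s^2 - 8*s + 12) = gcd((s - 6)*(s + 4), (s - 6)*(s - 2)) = s - 6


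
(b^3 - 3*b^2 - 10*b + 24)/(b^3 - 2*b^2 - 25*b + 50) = (b^2 - b - 12)/(b^2 - 25)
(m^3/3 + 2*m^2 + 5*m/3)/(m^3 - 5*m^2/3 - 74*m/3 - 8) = m*(m^2 + 6*m + 5)/(3*m^3 - 5*m^2 - 74*m - 24)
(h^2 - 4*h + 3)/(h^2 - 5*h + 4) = (h - 3)/(h - 4)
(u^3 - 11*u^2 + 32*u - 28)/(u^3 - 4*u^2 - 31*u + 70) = (u - 2)/(u + 5)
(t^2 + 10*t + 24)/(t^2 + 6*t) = (t + 4)/t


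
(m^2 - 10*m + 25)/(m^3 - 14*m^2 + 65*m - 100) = 1/(m - 4)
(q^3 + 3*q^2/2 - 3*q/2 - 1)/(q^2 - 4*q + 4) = (2*q^3 + 3*q^2 - 3*q - 2)/(2*(q^2 - 4*q + 4))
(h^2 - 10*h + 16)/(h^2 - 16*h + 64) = (h - 2)/(h - 8)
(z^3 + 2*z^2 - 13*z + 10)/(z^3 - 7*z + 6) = (z + 5)/(z + 3)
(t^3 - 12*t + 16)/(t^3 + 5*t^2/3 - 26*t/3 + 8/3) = 3*(t - 2)/(3*t - 1)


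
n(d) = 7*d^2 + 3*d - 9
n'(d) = 14*d + 3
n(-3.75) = 78.19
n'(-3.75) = -49.50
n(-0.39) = -9.11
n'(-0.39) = -2.46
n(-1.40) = 0.52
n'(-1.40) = -16.60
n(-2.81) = 37.84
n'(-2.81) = -36.34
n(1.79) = 18.80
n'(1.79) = 28.06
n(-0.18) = -9.31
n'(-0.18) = 0.48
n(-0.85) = -6.49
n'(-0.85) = -8.90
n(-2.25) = 19.69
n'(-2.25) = -28.50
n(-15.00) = 1521.00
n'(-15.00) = -207.00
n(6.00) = 261.00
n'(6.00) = 87.00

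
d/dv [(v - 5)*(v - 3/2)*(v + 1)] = 3*v^2 - 11*v + 1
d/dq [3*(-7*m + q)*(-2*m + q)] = -27*m + 6*q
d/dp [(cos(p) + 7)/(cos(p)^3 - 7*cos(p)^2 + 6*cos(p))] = 2*(cos(p)^3 + 7*cos(p)^2 - 49*cos(p) + 21)*sin(p)/((cos(p) - 6)^2*(cos(p) - 1)^2*cos(p)^2)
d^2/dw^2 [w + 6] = 0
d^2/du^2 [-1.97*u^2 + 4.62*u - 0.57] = -3.94000000000000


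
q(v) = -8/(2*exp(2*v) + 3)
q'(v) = 32*exp(2*v)/(2*exp(2*v) + 3)^2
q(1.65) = -0.14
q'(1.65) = 0.26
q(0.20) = -1.34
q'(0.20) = 1.33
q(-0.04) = -1.65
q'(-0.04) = 1.26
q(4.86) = -0.00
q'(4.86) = 0.00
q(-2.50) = -2.65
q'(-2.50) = 0.02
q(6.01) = -0.00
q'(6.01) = 0.00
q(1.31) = -0.26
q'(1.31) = 0.47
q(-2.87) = -2.66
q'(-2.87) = 0.01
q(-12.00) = -2.67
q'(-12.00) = 0.00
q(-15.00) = -2.67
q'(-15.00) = 0.00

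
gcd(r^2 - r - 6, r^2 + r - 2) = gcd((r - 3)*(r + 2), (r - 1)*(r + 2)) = r + 2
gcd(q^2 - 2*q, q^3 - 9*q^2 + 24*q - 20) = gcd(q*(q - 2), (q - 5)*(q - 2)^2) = q - 2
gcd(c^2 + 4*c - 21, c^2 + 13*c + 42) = c + 7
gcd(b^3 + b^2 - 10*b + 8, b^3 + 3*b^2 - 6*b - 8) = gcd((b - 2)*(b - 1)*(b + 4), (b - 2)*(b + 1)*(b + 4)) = b^2 + 2*b - 8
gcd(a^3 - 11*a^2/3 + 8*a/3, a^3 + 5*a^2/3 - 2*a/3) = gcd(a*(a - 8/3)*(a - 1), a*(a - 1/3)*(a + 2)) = a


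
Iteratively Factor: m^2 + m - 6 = (m + 3)*(m - 2)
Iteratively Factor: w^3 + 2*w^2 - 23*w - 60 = (w + 4)*(w^2 - 2*w - 15) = (w + 3)*(w + 4)*(w - 5)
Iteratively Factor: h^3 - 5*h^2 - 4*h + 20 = (h - 5)*(h^2 - 4) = (h - 5)*(h + 2)*(h - 2)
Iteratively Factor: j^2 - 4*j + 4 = (j - 2)*(j - 2)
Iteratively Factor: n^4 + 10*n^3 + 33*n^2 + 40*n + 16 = (n + 4)*(n^3 + 6*n^2 + 9*n + 4) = (n + 4)^2*(n^2 + 2*n + 1) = (n + 1)*(n + 4)^2*(n + 1)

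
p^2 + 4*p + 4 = (p + 2)^2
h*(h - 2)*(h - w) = h^3 - h^2*w - 2*h^2 + 2*h*w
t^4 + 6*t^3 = t^3*(t + 6)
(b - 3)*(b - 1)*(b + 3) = b^3 - b^2 - 9*b + 9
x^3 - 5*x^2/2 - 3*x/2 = x*(x - 3)*(x + 1/2)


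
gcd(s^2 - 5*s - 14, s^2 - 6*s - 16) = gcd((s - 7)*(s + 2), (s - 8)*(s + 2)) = s + 2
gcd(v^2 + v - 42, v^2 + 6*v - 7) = v + 7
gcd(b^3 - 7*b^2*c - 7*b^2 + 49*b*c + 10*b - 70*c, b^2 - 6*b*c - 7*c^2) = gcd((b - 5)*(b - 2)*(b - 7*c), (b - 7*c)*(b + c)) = b - 7*c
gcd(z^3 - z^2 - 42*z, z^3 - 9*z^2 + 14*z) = z^2 - 7*z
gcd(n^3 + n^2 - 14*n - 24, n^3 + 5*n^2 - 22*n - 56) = n^2 - 2*n - 8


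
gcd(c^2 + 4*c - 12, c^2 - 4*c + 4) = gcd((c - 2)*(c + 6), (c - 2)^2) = c - 2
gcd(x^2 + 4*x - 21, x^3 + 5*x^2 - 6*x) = 1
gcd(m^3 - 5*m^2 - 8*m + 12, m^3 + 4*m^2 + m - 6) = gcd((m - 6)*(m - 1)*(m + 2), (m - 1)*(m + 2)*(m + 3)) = m^2 + m - 2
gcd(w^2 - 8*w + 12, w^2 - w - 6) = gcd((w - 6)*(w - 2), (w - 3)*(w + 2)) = 1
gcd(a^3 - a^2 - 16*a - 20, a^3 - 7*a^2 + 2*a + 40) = a^2 - 3*a - 10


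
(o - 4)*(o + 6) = o^2 + 2*o - 24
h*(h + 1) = h^2 + h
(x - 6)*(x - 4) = x^2 - 10*x + 24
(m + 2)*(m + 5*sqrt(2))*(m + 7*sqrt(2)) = m^3 + 2*m^2 + 12*sqrt(2)*m^2 + 24*sqrt(2)*m + 70*m + 140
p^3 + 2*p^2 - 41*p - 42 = (p - 6)*(p + 1)*(p + 7)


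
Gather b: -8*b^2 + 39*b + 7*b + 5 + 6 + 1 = -8*b^2 + 46*b + 12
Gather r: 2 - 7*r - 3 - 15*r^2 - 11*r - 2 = -15*r^2 - 18*r - 3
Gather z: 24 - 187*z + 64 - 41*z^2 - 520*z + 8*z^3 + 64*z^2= 8*z^3 + 23*z^2 - 707*z + 88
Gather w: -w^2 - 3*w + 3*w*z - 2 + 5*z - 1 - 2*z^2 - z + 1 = -w^2 + w*(3*z - 3) - 2*z^2 + 4*z - 2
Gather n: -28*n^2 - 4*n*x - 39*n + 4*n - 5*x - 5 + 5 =-28*n^2 + n*(-4*x - 35) - 5*x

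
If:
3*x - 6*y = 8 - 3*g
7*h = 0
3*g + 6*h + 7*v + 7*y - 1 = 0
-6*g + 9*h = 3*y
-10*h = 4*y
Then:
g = 0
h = 0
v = 1/7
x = 8/3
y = 0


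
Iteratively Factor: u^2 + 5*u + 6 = (u + 3)*(u + 2)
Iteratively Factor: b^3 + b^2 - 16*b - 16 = (b + 1)*(b^2 - 16) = (b + 1)*(b + 4)*(b - 4)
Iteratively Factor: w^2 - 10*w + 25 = (w - 5)*(w - 5)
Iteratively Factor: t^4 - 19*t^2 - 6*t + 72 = (t + 3)*(t^3 - 3*t^2 - 10*t + 24) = (t - 4)*(t + 3)*(t^2 + t - 6) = (t - 4)*(t - 2)*(t + 3)*(t + 3)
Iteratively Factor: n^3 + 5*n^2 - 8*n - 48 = (n - 3)*(n^2 + 8*n + 16) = (n - 3)*(n + 4)*(n + 4)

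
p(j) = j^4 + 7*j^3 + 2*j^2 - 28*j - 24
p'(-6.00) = -160.00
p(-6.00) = 0.00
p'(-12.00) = -3964.00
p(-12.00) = 9240.00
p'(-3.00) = 41.00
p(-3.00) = -30.00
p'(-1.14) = -11.19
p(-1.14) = 1.84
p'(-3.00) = 41.00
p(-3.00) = -30.00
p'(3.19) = 328.31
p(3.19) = 237.82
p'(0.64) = -15.79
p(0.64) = -39.10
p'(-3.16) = 42.84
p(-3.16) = -36.72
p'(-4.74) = -1.13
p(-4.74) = -87.03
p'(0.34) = -24.06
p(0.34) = -33.00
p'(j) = 4*j^3 + 21*j^2 + 4*j - 28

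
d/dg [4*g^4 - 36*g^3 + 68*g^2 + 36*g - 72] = 16*g^3 - 108*g^2 + 136*g + 36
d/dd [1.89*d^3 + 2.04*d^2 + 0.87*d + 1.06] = 5.67*d^2 + 4.08*d + 0.87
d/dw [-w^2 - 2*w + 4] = -2*w - 2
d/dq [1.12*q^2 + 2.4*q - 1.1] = 2.24*q + 2.4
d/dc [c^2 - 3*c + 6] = 2*c - 3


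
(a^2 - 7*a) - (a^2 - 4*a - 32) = 32 - 3*a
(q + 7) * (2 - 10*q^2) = -10*q^3 - 70*q^2 + 2*q + 14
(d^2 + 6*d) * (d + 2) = d^3 + 8*d^2 + 12*d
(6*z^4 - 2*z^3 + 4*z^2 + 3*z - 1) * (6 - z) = -6*z^5 + 38*z^4 - 16*z^3 + 21*z^2 + 19*z - 6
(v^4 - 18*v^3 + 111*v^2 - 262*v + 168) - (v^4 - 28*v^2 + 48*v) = -18*v^3 + 139*v^2 - 310*v + 168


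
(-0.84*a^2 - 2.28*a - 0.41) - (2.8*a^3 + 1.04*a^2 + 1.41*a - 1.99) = -2.8*a^3 - 1.88*a^2 - 3.69*a + 1.58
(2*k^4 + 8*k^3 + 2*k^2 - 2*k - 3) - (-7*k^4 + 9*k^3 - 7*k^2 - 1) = 9*k^4 - k^3 + 9*k^2 - 2*k - 2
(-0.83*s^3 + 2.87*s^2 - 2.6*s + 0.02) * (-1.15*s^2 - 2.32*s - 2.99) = 0.9545*s^5 - 1.3749*s^4 - 1.1867*s^3 - 2.5723*s^2 + 7.7276*s - 0.0598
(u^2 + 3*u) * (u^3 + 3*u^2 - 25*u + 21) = u^5 + 6*u^4 - 16*u^3 - 54*u^2 + 63*u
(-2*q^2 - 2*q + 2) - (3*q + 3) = -2*q^2 - 5*q - 1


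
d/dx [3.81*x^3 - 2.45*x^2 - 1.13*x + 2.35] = 11.43*x^2 - 4.9*x - 1.13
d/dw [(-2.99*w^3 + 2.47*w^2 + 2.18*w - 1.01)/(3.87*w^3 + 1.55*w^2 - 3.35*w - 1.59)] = (-14.1934*w^4 + 3.1598*w^3 + 14.3349*w^2 - 4.7236*w - 6.8497)/(14.9769*w^6 + 11.997*w^5 - 23.5265*w^4 - 22.6916*w^3 + 6.2935*w^2 + 10.653*w + 2.5281)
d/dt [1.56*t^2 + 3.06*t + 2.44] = 3.12*t + 3.06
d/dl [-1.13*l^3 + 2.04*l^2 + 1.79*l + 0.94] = -3.39*l^2 + 4.08*l + 1.79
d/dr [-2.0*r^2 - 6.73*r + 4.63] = -4.0*r - 6.73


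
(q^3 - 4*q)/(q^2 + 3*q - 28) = q*(q^2 - 4)/(q^2 + 3*q - 28)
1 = 1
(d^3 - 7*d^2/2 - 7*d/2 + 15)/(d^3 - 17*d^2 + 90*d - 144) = (d^2 - d/2 - 5)/(d^2 - 14*d + 48)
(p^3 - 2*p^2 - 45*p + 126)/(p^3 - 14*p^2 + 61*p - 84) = (p^2 + p - 42)/(p^2 - 11*p + 28)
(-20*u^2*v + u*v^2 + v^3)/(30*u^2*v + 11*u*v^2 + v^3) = (-4*u + v)/(6*u + v)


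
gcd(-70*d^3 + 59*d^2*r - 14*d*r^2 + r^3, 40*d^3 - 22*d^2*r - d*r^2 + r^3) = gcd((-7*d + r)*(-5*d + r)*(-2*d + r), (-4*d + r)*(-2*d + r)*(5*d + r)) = -2*d + r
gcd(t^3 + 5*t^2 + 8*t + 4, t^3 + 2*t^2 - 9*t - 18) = t + 2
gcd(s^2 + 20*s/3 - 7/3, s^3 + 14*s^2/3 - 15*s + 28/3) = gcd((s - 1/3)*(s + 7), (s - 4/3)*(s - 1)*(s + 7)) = s + 7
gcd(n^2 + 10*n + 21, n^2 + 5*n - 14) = n + 7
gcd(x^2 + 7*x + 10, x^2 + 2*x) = x + 2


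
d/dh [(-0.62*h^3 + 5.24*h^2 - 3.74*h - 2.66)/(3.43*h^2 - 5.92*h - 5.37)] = (-2.1266*h^4 + 7.34079999999999*h^3 - 8.20440000000001*h^2 - 38.03*h + 4.3366)/(11.7649*h^4 - 40.6112*h^3 - 1.7918*h^2 + 63.5808*h + 28.8369)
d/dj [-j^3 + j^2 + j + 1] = -3*j^2 + 2*j + 1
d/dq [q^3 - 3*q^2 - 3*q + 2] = 3*q^2 - 6*q - 3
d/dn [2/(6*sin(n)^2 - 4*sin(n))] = 2*(-3/tan(n) + cos(n)/sin(n)^2)/(3*sin(n) - 2)^2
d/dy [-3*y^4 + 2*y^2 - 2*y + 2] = -12*y^3 + 4*y - 2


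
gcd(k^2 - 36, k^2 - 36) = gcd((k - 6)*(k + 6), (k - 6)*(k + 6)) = k^2 - 36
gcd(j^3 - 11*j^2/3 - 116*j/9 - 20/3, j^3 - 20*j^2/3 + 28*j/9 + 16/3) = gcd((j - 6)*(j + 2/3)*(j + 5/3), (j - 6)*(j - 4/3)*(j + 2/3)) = j^2 - 16*j/3 - 4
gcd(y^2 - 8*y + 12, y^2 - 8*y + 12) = y^2 - 8*y + 12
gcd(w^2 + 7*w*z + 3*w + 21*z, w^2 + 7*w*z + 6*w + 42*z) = w + 7*z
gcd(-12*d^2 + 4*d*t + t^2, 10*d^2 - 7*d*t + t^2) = -2*d + t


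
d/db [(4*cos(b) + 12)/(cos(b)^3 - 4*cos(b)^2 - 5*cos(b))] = 2*(-45*cos(b) + 5*cos(2*b) + cos(3*b) - 25)*sin(b)/((cos(b) - 5)^2*(cos(b) + 1)^2*cos(b)^2)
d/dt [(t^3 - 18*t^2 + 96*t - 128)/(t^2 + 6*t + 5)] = (t^4 + 12*t^3 - 189*t^2 + 76*t + 1248)/(t^4 + 12*t^3 + 46*t^2 + 60*t + 25)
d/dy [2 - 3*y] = -3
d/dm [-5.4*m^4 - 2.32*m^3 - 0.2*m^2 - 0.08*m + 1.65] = -21.6*m^3 - 6.96*m^2 - 0.4*m - 0.08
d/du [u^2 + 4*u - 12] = 2*u + 4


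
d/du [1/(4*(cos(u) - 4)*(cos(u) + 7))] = (2*cos(u) + 3)*sin(u)/(4*(cos(u) - 4)^2*(cos(u) + 7)^2)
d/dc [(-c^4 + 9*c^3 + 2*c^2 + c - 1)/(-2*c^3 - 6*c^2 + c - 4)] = (2*c^6 + 12*c^5 - 53*c^4 + 38*c^3 - 106*c^2 - 28*c - 3)/(4*c^6 + 24*c^5 + 32*c^4 + 4*c^3 + 49*c^2 - 8*c + 16)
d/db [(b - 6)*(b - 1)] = 2*b - 7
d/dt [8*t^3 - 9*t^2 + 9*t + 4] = 24*t^2 - 18*t + 9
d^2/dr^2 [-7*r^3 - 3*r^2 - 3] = -42*r - 6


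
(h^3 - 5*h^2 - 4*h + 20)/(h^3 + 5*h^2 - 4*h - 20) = (h - 5)/(h + 5)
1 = 1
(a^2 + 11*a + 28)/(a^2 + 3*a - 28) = (a + 4)/(a - 4)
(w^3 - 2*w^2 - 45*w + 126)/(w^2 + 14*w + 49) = (w^2 - 9*w + 18)/(w + 7)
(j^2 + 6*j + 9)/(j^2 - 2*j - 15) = (j + 3)/(j - 5)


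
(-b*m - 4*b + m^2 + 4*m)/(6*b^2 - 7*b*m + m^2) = (-m - 4)/(6*b - m)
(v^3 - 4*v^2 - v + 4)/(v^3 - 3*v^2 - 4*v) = (v - 1)/v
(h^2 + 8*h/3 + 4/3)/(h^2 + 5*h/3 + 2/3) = (h + 2)/(h + 1)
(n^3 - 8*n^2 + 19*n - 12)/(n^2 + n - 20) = (n^2 - 4*n + 3)/(n + 5)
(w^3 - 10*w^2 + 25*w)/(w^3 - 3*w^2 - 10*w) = (w - 5)/(w + 2)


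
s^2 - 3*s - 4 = (s - 4)*(s + 1)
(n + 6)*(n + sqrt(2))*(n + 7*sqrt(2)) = n^3 + 6*n^2 + 8*sqrt(2)*n^2 + 14*n + 48*sqrt(2)*n + 84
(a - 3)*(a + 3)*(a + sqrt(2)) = a^3 + sqrt(2)*a^2 - 9*a - 9*sqrt(2)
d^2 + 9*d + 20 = (d + 4)*(d + 5)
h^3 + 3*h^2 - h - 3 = (h - 1)*(h + 1)*(h + 3)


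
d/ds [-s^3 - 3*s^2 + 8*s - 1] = -3*s^2 - 6*s + 8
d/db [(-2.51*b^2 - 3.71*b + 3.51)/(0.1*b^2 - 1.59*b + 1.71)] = (4.3619*b^2 - 9.2862*b - 0.7632)/(0.01*b^4 - 0.318*b^3 + 2.8701*b^2 - 5.4378*b + 2.9241)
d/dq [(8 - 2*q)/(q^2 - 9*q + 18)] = 2*(q^2 - 8*q + 18)/(q^4 - 18*q^3 + 117*q^2 - 324*q + 324)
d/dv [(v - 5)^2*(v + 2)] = (v - 5)*(3*v - 1)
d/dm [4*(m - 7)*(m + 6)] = 8*m - 4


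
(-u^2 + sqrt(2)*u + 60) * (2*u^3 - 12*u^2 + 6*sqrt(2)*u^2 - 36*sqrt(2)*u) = -2*u^5 - 4*sqrt(2)*u^4 + 12*u^4 + 24*sqrt(2)*u^3 + 132*u^3 - 792*u^2 + 360*sqrt(2)*u^2 - 2160*sqrt(2)*u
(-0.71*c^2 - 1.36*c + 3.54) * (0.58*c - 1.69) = -0.4118*c^3 + 0.4111*c^2 + 4.3516*c - 5.9826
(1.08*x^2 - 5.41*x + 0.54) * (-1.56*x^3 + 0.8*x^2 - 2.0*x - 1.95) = -1.6848*x^5 + 9.3036*x^4 - 7.3304*x^3 + 9.146*x^2 + 9.4695*x - 1.053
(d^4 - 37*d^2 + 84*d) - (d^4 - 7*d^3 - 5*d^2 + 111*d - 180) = 7*d^3 - 32*d^2 - 27*d + 180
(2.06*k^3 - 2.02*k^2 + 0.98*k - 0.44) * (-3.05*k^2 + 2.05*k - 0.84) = -6.283*k^5 + 10.384*k^4 - 8.8604*k^3 + 5.0478*k^2 - 1.7252*k + 0.3696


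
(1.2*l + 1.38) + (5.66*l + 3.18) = 6.86*l + 4.56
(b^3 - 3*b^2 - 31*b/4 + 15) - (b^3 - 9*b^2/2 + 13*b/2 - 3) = 3*b^2/2 - 57*b/4 + 18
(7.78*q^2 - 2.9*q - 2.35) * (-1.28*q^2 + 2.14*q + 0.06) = -9.9584*q^4 + 20.3612*q^3 - 2.7312*q^2 - 5.203*q - 0.141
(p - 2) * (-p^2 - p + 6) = -p^3 + p^2 + 8*p - 12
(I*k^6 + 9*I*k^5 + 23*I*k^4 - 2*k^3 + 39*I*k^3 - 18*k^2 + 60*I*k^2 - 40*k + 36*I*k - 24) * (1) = I*k^6 + 9*I*k^5 + 23*I*k^4 - 2*k^3 + 39*I*k^3 - 18*k^2 + 60*I*k^2 - 40*k + 36*I*k - 24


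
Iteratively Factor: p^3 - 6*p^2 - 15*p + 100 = (p - 5)*(p^2 - p - 20) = (p - 5)^2*(p + 4)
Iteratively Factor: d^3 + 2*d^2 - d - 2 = (d - 1)*(d^2 + 3*d + 2) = (d - 1)*(d + 2)*(d + 1)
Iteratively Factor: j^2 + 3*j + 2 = (j + 1)*(j + 2)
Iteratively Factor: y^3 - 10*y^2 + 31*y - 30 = (y - 2)*(y^2 - 8*y + 15) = (y - 5)*(y - 2)*(y - 3)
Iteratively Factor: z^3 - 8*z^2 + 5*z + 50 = (z + 2)*(z^2 - 10*z + 25) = (z - 5)*(z + 2)*(z - 5)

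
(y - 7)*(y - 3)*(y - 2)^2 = y^4 - 14*y^3 + 65*y^2 - 124*y + 84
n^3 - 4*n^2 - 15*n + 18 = (n - 6)*(n - 1)*(n + 3)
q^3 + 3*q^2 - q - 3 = (q - 1)*(q + 1)*(q + 3)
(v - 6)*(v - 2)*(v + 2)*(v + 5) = v^4 - v^3 - 34*v^2 + 4*v + 120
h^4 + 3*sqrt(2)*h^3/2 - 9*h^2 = h^2*(h - 3*sqrt(2)/2)*(h + 3*sqrt(2))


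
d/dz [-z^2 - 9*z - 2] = -2*z - 9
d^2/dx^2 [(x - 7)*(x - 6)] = 2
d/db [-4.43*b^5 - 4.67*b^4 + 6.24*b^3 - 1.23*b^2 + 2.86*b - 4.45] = -22.15*b^4 - 18.68*b^3 + 18.72*b^2 - 2.46*b + 2.86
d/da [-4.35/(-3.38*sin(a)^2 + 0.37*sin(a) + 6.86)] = (1.6095 - 29.406*sin(a))*cos(a)/(-3.38*sin(a)^2 + 0.37*sin(a) + 6.86)^2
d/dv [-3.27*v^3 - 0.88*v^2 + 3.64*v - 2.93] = -9.81*v^2 - 1.76*v + 3.64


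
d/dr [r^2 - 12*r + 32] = 2*r - 12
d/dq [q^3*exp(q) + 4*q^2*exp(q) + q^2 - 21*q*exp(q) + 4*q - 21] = q^3*exp(q) + 7*q^2*exp(q) - 13*q*exp(q) + 2*q - 21*exp(q) + 4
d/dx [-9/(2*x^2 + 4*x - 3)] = 36*(x + 1)/(2*x^2 + 4*x - 3)^2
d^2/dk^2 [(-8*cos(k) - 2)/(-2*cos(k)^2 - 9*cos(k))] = 2*(56*sin(k)^4/cos(k)^3 + 16*sin(k)^2 - 38 + 55/cos(k) + 108/cos(k)^2 + 106/cos(k)^3)/(2*cos(k) + 9)^3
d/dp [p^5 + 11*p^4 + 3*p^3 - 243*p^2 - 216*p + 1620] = 5*p^4 + 44*p^3 + 9*p^2 - 486*p - 216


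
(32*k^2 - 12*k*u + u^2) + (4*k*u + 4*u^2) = 32*k^2 - 8*k*u + 5*u^2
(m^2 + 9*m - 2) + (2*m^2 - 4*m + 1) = 3*m^2 + 5*m - 1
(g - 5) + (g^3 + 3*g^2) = g^3 + 3*g^2 + g - 5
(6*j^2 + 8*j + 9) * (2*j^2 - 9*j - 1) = 12*j^4 - 38*j^3 - 60*j^2 - 89*j - 9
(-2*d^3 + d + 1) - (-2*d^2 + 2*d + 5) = -2*d^3 + 2*d^2 - d - 4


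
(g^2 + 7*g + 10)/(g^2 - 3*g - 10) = (g + 5)/(g - 5)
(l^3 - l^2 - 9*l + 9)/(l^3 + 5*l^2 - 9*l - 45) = (l - 1)/(l + 5)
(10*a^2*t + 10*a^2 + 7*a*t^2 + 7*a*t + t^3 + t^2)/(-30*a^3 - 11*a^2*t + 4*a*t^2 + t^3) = (t + 1)/(-3*a + t)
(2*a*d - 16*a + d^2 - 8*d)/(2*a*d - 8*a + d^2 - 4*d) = (d - 8)/(d - 4)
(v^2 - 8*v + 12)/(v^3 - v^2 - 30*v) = (v - 2)/(v*(v + 5))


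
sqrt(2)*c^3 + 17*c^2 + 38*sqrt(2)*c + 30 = (c + 3*sqrt(2))*(c + 5*sqrt(2))*(sqrt(2)*c + 1)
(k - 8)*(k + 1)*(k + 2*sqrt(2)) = k^3 - 7*k^2 + 2*sqrt(2)*k^2 - 14*sqrt(2)*k - 8*k - 16*sqrt(2)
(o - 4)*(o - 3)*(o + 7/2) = o^3 - 7*o^2/2 - 25*o/2 + 42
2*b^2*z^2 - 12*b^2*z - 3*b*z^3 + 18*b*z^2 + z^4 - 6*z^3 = z*(-2*b + z)*(-b + z)*(z - 6)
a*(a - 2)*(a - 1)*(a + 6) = a^4 + 3*a^3 - 16*a^2 + 12*a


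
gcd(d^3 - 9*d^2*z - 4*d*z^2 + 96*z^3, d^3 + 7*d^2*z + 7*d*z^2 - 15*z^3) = d + 3*z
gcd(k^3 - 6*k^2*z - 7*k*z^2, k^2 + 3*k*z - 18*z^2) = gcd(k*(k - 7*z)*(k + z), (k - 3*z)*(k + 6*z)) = 1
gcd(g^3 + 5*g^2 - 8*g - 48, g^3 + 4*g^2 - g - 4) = g + 4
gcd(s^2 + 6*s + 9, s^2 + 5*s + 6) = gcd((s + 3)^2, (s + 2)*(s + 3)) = s + 3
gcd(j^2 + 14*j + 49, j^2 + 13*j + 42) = j + 7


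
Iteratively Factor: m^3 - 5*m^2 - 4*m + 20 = (m - 2)*(m^2 - 3*m - 10) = (m - 2)*(m + 2)*(m - 5)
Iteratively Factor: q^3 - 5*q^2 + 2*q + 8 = (q - 2)*(q^2 - 3*q - 4) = (q - 4)*(q - 2)*(q + 1)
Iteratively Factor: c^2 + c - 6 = (c - 2)*(c + 3)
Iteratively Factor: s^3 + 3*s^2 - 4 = (s - 1)*(s^2 + 4*s + 4) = (s - 1)*(s + 2)*(s + 2)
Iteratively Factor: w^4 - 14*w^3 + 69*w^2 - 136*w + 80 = (w - 1)*(w^3 - 13*w^2 + 56*w - 80) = (w - 4)*(w - 1)*(w^2 - 9*w + 20) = (w - 4)^2*(w - 1)*(w - 5)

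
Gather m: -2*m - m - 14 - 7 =-3*m - 21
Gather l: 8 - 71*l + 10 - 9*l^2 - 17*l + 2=-9*l^2 - 88*l + 20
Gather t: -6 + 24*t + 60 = 24*t + 54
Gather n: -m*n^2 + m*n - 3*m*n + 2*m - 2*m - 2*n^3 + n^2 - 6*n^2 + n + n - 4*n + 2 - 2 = -2*n^3 + n^2*(-m - 5) + n*(-2*m - 2)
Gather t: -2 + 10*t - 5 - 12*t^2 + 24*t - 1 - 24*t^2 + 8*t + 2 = -36*t^2 + 42*t - 6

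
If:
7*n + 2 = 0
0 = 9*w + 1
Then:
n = -2/7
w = -1/9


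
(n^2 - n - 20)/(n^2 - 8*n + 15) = (n + 4)/(n - 3)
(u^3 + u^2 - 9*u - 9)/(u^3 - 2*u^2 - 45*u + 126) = (u^2 + 4*u + 3)/(u^2 + u - 42)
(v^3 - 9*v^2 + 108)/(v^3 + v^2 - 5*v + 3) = (v^2 - 12*v + 36)/(v^2 - 2*v + 1)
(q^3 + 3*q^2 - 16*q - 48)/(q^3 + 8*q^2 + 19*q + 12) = (q - 4)/(q + 1)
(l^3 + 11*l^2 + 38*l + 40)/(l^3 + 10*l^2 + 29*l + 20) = (l + 2)/(l + 1)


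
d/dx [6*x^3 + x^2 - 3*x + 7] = 18*x^2 + 2*x - 3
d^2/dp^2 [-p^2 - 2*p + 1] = -2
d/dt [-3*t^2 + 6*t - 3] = 6 - 6*t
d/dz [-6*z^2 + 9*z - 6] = 9 - 12*z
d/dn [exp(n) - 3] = exp(n)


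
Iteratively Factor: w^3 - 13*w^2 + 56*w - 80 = (w - 5)*(w^2 - 8*w + 16) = (w - 5)*(w - 4)*(w - 4)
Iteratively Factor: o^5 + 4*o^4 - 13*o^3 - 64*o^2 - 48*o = (o + 3)*(o^4 + o^3 - 16*o^2 - 16*o) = (o - 4)*(o + 3)*(o^3 + 5*o^2 + 4*o) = (o - 4)*(o + 1)*(o + 3)*(o^2 + 4*o) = (o - 4)*(o + 1)*(o + 3)*(o + 4)*(o)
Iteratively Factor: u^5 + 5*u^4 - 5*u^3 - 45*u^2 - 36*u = (u)*(u^4 + 5*u^3 - 5*u^2 - 45*u - 36) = u*(u + 4)*(u^3 + u^2 - 9*u - 9) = u*(u - 3)*(u + 4)*(u^2 + 4*u + 3) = u*(u - 3)*(u + 3)*(u + 4)*(u + 1)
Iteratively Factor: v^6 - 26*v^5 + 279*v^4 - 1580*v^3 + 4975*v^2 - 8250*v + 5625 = (v - 5)*(v^5 - 21*v^4 + 174*v^3 - 710*v^2 + 1425*v - 1125) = (v - 5)^2*(v^4 - 16*v^3 + 94*v^2 - 240*v + 225) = (v - 5)^2*(v - 3)*(v^3 - 13*v^2 + 55*v - 75) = (v - 5)^3*(v - 3)*(v^2 - 8*v + 15) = (v - 5)^4*(v - 3)*(v - 3)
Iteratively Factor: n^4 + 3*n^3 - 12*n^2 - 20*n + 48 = (n - 2)*(n^3 + 5*n^2 - 2*n - 24) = (n - 2)*(n + 4)*(n^2 + n - 6) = (n - 2)^2*(n + 4)*(n + 3)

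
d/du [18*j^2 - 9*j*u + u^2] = -9*j + 2*u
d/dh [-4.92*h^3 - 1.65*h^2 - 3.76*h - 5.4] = -14.76*h^2 - 3.3*h - 3.76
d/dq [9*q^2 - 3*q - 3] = 18*q - 3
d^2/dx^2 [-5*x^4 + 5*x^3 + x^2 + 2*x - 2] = -60*x^2 + 30*x + 2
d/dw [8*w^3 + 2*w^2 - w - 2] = 24*w^2 + 4*w - 1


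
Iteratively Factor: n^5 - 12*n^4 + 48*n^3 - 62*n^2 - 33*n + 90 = (n - 5)*(n^4 - 7*n^3 + 13*n^2 + 3*n - 18) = (n - 5)*(n + 1)*(n^3 - 8*n^2 + 21*n - 18) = (n - 5)*(n - 2)*(n + 1)*(n^2 - 6*n + 9) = (n - 5)*(n - 3)*(n - 2)*(n + 1)*(n - 3)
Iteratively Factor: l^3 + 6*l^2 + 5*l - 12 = (l - 1)*(l^2 + 7*l + 12) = (l - 1)*(l + 3)*(l + 4)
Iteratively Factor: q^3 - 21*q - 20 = (q - 5)*(q^2 + 5*q + 4) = (q - 5)*(q + 1)*(q + 4)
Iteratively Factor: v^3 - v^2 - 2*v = (v - 2)*(v^2 + v) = v*(v - 2)*(v + 1)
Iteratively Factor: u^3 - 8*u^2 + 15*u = (u - 3)*(u^2 - 5*u) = (u - 5)*(u - 3)*(u)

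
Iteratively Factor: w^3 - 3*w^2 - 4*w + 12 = (w - 3)*(w^2 - 4) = (w - 3)*(w + 2)*(w - 2)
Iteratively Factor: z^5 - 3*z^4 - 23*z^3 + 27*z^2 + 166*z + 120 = (z + 3)*(z^4 - 6*z^3 - 5*z^2 + 42*z + 40) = (z + 1)*(z + 3)*(z^3 - 7*z^2 + 2*z + 40) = (z + 1)*(z + 2)*(z + 3)*(z^2 - 9*z + 20) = (z - 4)*(z + 1)*(z + 2)*(z + 3)*(z - 5)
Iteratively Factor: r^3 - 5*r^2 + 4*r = (r - 4)*(r^2 - r) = (r - 4)*(r - 1)*(r)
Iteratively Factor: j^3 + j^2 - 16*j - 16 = (j - 4)*(j^2 + 5*j + 4) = (j - 4)*(j + 1)*(j + 4)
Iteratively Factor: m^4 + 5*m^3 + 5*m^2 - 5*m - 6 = (m + 3)*(m^3 + 2*m^2 - m - 2) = (m + 1)*(m + 3)*(m^2 + m - 2) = (m - 1)*(m + 1)*(m + 3)*(m + 2)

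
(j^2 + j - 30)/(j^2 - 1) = (j^2 + j - 30)/(j^2 - 1)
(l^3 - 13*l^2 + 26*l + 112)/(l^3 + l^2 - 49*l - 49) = (l^2 - 6*l - 16)/(l^2 + 8*l + 7)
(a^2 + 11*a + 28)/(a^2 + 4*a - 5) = (a^2 + 11*a + 28)/(a^2 + 4*a - 5)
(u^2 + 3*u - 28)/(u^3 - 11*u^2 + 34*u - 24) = (u + 7)/(u^2 - 7*u + 6)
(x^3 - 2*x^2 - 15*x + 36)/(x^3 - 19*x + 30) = (x^2 + x - 12)/(x^2 + 3*x - 10)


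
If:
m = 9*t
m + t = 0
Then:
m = 0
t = 0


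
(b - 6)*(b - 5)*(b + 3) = b^3 - 8*b^2 - 3*b + 90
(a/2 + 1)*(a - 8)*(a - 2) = a^3/2 - 4*a^2 - 2*a + 16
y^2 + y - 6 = (y - 2)*(y + 3)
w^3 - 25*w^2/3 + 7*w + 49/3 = (w - 7)*(w - 7/3)*(w + 1)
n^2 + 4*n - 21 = (n - 3)*(n + 7)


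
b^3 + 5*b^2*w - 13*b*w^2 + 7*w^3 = (b - w)^2*(b + 7*w)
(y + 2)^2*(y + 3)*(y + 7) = y^4 + 14*y^3 + 65*y^2 + 124*y + 84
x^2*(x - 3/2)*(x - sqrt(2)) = x^4 - 3*x^3/2 - sqrt(2)*x^3 + 3*sqrt(2)*x^2/2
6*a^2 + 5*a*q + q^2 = (2*a + q)*(3*a + q)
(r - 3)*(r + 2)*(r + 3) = r^3 + 2*r^2 - 9*r - 18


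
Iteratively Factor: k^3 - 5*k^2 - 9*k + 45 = (k + 3)*(k^2 - 8*k + 15) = (k - 3)*(k + 3)*(k - 5)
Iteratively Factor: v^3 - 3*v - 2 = (v + 1)*(v^2 - v - 2) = (v - 2)*(v + 1)*(v + 1)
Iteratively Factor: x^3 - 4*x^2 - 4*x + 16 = (x - 2)*(x^2 - 2*x - 8) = (x - 4)*(x - 2)*(x + 2)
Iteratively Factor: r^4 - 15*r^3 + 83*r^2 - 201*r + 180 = (r - 4)*(r^3 - 11*r^2 + 39*r - 45) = (r - 4)*(r - 3)*(r^2 - 8*r + 15) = (r - 4)*(r - 3)^2*(r - 5)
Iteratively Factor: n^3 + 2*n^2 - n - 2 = (n + 2)*(n^2 - 1) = (n + 1)*(n + 2)*(n - 1)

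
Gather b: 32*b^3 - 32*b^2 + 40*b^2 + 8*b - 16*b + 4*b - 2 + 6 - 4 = 32*b^3 + 8*b^2 - 4*b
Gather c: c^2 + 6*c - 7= c^2 + 6*c - 7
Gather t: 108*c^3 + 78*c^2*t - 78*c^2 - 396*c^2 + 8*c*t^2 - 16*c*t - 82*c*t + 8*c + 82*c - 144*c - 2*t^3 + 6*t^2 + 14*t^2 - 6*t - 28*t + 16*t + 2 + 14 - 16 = 108*c^3 - 474*c^2 - 54*c - 2*t^3 + t^2*(8*c + 20) + t*(78*c^2 - 98*c - 18)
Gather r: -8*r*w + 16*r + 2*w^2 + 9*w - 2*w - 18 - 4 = r*(16 - 8*w) + 2*w^2 + 7*w - 22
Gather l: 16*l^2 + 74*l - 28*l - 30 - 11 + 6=16*l^2 + 46*l - 35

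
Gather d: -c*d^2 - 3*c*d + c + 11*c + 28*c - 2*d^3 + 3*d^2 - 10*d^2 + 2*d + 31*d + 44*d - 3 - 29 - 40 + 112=40*c - 2*d^3 + d^2*(-c - 7) + d*(77 - 3*c) + 40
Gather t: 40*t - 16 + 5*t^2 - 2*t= 5*t^2 + 38*t - 16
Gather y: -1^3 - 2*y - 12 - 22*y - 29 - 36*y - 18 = -60*y - 60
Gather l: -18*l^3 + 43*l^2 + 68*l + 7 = -18*l^3 + 43*l^2 + 68*l + 7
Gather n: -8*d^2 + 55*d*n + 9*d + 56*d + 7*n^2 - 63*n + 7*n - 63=-8*d^2 + 65*d + 7*n^2 + n*(55*d - 56) - 63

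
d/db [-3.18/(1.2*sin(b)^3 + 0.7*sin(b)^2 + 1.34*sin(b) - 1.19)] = (11.448*sin(b)^2 + 4.452*sin(b) + 4.2612)*cos(b)/(1.2*sin(b)^3 + 0.7*sin(b)^2 + 1.34*sin(b) - 1.19)^2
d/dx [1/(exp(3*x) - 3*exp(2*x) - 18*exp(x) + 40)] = 3*(-exp(2*x) + 2*exp(x) + 6)*exp(x)/(exp(3*x) - 3*exp(2*x) - 18*exp(x) + 40)^2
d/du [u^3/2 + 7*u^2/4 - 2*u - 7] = 3*u^2/2 + 7*u/2 - 2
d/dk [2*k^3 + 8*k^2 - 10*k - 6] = 6*k^2 + 16*k - 10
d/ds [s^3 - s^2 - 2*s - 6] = 3*s^2 - 2*s - 2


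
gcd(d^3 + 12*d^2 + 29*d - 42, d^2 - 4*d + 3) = d - 1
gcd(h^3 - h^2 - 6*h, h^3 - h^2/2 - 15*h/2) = h^2 - 3*h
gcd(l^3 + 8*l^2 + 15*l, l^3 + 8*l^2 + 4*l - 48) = 1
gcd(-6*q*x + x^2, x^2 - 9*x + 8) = 1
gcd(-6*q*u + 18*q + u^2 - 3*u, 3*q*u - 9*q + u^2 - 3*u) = u - 3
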